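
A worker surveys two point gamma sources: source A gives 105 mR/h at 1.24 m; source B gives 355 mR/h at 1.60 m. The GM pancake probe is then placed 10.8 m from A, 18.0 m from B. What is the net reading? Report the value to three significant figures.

Each source contributes Iᵢ·(dᵢ/rᵢ)²; contributions add.
A: 105 × (1.24/10.8)² = 1.384 mR/h
B: 355 × (1.60/18.0)² = 2.805 mR/h
Total = 1.384 + 2.805 = 4.189 mR/h.

4.19 mR/h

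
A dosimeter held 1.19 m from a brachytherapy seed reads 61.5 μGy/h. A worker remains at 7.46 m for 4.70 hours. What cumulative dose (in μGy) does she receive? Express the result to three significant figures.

7.36 μGy

Since intensity falls as 1/r², rate at 7.46 m:
61.5 × (1.19/7.46)² = 61.5 × 0.02545 = 1.565 μGy/h.
Dose = rate × time = 1.565 μGy/h × 4.700 h = 7.356 μGy.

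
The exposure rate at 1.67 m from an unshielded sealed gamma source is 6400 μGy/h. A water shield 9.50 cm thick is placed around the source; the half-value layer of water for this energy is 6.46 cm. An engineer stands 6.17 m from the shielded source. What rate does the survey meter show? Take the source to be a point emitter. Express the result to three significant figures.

169 μGy/h

Distance alone: 6400 × (1.67/6.17)² = 6400 × 0.07326 = 468.9 μGy/h.
Shield: 9.50/6.46 = 1.471 half-value layers → attenuation 2^(−1.471) = 0.3607.
Combined: 468.9 × 0.3607 = 169.1 μGy/h.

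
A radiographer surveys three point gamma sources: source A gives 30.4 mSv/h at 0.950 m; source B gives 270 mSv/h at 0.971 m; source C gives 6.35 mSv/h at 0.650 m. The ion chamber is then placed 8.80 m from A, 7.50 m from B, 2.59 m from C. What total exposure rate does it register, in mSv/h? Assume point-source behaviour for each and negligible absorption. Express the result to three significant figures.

5.28 mSv/h

By superposition, sum each source's inverse-square contribution:
A: 30.4 × (0.950/8.80)² = 0.3543 mSv/h
B: 270 × (0.971/7.50)² = 4.526 mSv/h
C: 6.35 × (0.650/2.59)² = 0.3999 mSv/h
Total = 0.3543 + 4.526 + 0.3999 = 5.280 mSv/h.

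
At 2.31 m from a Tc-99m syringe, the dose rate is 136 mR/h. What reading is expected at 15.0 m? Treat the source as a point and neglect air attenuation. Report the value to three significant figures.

3.23 mR/h

Applying the 1/r² law, the rate at 15.0 m is
(2.31/15.0)² = 0.02372, so 136 × 0.02372 = 3.226 mR/h.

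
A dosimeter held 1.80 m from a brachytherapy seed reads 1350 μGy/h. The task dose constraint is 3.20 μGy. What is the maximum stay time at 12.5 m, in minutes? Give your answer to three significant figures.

Applying the 1/r² law, rate at 12.5 m:
(1.80/12.5)² = 0.02074, so 1350 × 0.02074 = 28.00 μGy/h.
Stay time = 3.20 μGy ÷ 28.00 μGy/h = 0.1143 h = 6.858 min.

6.86 min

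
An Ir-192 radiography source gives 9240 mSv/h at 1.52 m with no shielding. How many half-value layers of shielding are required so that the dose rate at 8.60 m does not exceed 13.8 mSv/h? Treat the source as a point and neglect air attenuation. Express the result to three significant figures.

4.39 half-value layers

At 8.60 m, distance alone gives 9240 × (1.52/8.60)² = 9240 × 0.03124 = 288.7 mSv/h.
Further attenuation needed: 288.7/13.8 = 20.92.
n = log₂(20.92) = 4.387 half-value layers.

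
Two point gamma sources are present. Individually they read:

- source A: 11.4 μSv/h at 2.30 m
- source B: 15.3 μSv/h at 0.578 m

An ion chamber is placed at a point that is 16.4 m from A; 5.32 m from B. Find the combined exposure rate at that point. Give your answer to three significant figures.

Each source contributes Iᵢ·(dᵢ/rᵢ)²; contributions add.
A: 11.4 × (2.30/16.4)² = 0.2242 μSv/h
B: 15.3 × (0.578/5.32)² = 0.1806 μSv/h
Total = 0.2242 + 0.1806 = 0.4048 μSv/h.

0.405 μSv/h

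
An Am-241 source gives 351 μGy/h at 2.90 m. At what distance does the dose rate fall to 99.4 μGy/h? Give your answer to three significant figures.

Applying the 1/r² law, d₂ = d₁·√(I₁/I₂).
I₁/I₂ = 351/99.4 = 3.531, so d₂ = 2.90 × √3.531 = 5.449 m.

5.45 m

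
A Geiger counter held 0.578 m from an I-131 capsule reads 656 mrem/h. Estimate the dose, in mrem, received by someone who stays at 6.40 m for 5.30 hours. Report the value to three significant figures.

28.4 mrem

Intensity scales as (d₁/d₂)², so rate at 6.40 m:
656 × (0.578/6.40)² = 656 × 0.008156 = 5.350 mrem/h.
Dose = rate × time = 5.350 mrem/h × 5.300 h = 28.35 mrem.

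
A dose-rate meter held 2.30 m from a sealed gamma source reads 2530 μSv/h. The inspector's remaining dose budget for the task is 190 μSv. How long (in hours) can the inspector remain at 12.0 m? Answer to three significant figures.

2.04 h

By the inverse-square law, rate at 12.0 m:
2530 × (2.30/12.0)² = 2530 × 0.03674 = 92.95 μSv/h.
Stay time = 190 μSv ÷ 92.95 μSv/h = 2.044 h.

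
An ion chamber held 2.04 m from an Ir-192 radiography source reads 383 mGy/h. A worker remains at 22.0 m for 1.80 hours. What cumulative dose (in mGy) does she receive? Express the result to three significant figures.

5.93 mGy

Intensity scales as (d₁/d₂)², so rate at 22.0 m:
(2.04/22.0)² = 0.008598, so 383 × 0.008598 = 3.293 mGy/h.
Dose = rate × time = 3.293 mGy/h × 1.800 h = 5.927 mGy.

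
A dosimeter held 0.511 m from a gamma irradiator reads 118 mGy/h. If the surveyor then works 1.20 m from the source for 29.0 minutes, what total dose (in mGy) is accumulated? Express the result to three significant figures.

10.3 mGy

Intensity scales as (d₁/d₂)², so rate at 1.20 m:
118 × (0.511/1.20)² = 118 × 0.1813 = 21.39 mGy/h.
Dose = rate × time = 21.39 mGy/h × 0.4833 h = 10.34 mGy.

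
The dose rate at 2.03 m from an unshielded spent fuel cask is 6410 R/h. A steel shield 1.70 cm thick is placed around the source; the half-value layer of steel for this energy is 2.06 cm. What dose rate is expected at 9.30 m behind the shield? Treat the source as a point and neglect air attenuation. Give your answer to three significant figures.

Distance alone: (2.03/9.30)² = 0.04765, so 6410 × 0.04765 = 305.4 R/h.
Shield: 1.70/2.06 = 0.8252 half-value layers → attenuation 2^(−0.8252) = 0.5644.
Combined: 305.4 × 0.5644 = 172.4 R/h.

172 R/h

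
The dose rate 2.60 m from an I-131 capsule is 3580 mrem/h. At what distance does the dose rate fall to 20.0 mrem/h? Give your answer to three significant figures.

By the inverse-square law, d₂ = d₁·√(I₁/I₂).
I₁/I₂ = 3580/20.0 = 179.0, so d₂ = 2.60 × √179.0 = 34.79 m.

34.8 m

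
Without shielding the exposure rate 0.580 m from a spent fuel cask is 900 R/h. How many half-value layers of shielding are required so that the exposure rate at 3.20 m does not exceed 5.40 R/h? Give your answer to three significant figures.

At 3.20 m, distance alone gives 900 × (0.580/3.20)² = 900 × 0.03285 = 29.56 R/h.
Further attenuation needed: 29.56/5.40 = 5.474.
n = log₂(5.474) = 2.453 half-value layers.

2.45 half-value layers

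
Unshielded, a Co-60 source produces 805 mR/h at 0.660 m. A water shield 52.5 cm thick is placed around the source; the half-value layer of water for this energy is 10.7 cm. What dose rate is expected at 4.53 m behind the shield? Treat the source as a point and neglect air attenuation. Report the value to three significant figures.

Distance alone: (0.660/4.53)² = 0.02123, so 805 × 0.02123 = 17.09 mR/h.
Shield: 52.5/10.7 = 4.907 half-value layers → attenuation 2^(−4.907) = 0.03333.
Combined: 17.09 × 0.03333 = 0.5696 mR/h.

0.570 mR/h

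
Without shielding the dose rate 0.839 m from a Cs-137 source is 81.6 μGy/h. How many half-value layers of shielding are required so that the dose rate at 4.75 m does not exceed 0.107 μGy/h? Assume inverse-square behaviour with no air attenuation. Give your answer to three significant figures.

At 4.75 m, distance alone gives (0.839/4.75)² = 0.03120, so 81.6 × 0.03120 = 2.546 μGy/h.
Further attenuation needed: 2.546/0.107 = 23.79.
n = log₂(23.79) = 4.572 half-value layers.

4.57 half-value layers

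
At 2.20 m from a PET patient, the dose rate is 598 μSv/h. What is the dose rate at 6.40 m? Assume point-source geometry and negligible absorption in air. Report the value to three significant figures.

70.7 μSv/h

Using I₁d₁² = I₂d₂², the rate at 6.40 m is
(2.20/6.40)² = 0.1182, so 598 × 0.1182 = 70.68 μSv/h.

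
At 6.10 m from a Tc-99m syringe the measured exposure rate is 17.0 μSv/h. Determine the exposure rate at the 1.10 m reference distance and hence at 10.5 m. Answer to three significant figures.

523 μSv/h; 5.74 μSv/h

By the inverse-square law,
At 1.10 m: (6.10/1.10)² = 30.75, so 17.0 × 30.75 = 522.8 μSv/h
At 10.5 m: (1.10/10.5)² = 0.01098, so 522.8 × 0.01098 = 5.740 μSv/h.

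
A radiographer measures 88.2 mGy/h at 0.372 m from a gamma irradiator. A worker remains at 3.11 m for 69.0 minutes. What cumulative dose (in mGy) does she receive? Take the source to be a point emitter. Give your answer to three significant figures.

Intensity scales as (d₁/d₂)², so rate at 3.11 m:
(0.372/3.11)² = 0.01431, so 88.2 × 0.01431 = 1.262 mGy/h.
Dose = rate × time = 1.262 mGy/h × 1.150 h = 1.451 mGy.

1.45 mGy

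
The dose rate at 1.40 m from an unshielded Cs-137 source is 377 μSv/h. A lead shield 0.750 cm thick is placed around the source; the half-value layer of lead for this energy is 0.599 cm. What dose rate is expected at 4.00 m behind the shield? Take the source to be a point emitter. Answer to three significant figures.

19.4 μSv/h

Distance alone: 377 × (1.40/4.00)² = 377 × 0.1225 = 46.18 μSv/h.
Shield: 0.750/0.599 = 1.252 half-value layers → attenuation 2^(−1.252) = 0.4199.
Combined: 46.18 × 0.4199 = 19.39 μSv/h.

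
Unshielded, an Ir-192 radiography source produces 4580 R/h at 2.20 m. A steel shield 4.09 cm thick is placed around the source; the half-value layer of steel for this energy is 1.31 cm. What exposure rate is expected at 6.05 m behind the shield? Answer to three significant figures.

69.6 R/h

Distance alone: 4580 × (2.20/6.05)² = 4580 × 0.1322 = 605.5 R/h.
Shield: 4.09/1.31 = 3.122 half-value layers → attenuation 2^(−3.122) = 0.1149.
Combined: 605.5 × 0.1149 = 69.57 R/h.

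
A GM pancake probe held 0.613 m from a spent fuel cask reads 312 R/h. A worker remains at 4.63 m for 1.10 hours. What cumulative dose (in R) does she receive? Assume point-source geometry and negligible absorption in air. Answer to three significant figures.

Since intensity falls as 1/r², rate at 4.63 m:
312 × (0.613/4.63)² = 312 × 0.01753 = 5.469 R/h.
Dose = rate × time = 5.469 R/h × 1.100 h = 6.016 R.

6.02 R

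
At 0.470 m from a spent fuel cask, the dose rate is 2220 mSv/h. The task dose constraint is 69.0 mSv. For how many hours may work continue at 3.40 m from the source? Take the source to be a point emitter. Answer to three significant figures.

Since intensity falls as 1/r², rate at 3.40 m:
(0.470/3.40)² = 0.01911, so 2220 × 0.01911 = 42.42 mSv/h.
Stay time = 69.0 mSv ÷ 42.42 mSv/h = 1.627 h.

1.63 h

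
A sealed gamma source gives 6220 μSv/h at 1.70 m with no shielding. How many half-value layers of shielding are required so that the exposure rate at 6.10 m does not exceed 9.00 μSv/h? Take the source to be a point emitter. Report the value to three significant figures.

5.75 half-value layers

At 6.10 m, distance alone gives (1.70/6.10)² = 0.07767, so 6220 × 0.07767 = 483.1 μSv/h.
Further attenuation needed: 483.1/9.00 = 53.68.
n = log₂(53.68) = 5.746 half-value layers.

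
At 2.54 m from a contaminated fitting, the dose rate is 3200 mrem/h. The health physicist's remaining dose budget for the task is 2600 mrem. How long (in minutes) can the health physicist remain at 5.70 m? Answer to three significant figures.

246 min

Applying the 1/r² law, rate at 5.70 m:
3200 × (2.54/5.70)² = 3200 × 0.1986 = 635.5 mrem/h.
Stay time = 2600 mrem ÷ 635.5 mrem/h = 4.091 h = 245.5 min.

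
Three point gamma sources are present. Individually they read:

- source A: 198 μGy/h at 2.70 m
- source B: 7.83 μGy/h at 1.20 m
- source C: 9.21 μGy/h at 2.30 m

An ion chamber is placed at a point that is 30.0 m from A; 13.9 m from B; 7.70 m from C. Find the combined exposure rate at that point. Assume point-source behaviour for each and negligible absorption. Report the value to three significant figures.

2.48 μGy/h

Each source contributes Iᵢ·(dᵢ/rᵢ)²; contributions add.
A: 198 × (2.70/30.0)² = 1.604 μGy/h
B: 7.83 × (1.20/13.9)² = 0.05836 μGy/h
C: 9.21 × (2.30/7.70)² = 0.8217 μGy/h
Total = 1.604 + 0.05836 + 0.8217 = 2.484 μGy/h.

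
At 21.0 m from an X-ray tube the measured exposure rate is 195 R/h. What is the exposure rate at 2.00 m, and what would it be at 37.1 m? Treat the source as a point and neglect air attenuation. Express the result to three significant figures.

Using I₁d₁² = I₂d₂²,
At 2.00 m: 195 × (21.0/2.00)² = 195 × 110.2 = 21490 R/h
At 37.1 m: 21490 × (2.00/37.1)² = 21490 × 0.002906 = 62.45 R/h.

21500 R/h; 62.5 R/h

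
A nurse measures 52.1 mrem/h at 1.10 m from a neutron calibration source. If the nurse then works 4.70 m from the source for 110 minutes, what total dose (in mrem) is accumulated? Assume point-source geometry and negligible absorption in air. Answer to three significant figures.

5.23 mrem

Using I₁d₁² = I₂d₂², rate at 4.70 m:
(1.10/4.70)² = 0.05478, so 52.1 × 0.05478 = 2.854 mrem/h.
Dose = rate × time = 2.854 mrem/h × 1.833 h = 5.231 mrem.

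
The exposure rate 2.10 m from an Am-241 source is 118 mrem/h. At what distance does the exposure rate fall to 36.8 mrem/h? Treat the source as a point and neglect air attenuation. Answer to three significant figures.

By the inverse-square law, d₂ = d₁·√(I₁/I₂).
I₁/I₂ = 118/36.8 = 3.207, so d₂ = 2.10 × √3.207 = 3.761 m.

3.76 m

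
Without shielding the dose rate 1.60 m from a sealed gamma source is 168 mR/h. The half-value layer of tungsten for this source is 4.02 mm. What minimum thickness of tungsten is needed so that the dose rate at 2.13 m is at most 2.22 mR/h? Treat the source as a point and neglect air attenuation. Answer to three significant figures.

At 2.13 m, distance alone gives (1.60/2.13)² = 0.5643, so 168 × 0.5643 = 94.80 mR/h.
Further attenuation needed: 94.80/2.22 = 42.70.
n = log₂(42.70) = 5.416 half-value layers.
Thickness = 5.416 × 4.02 mm = 21.77 mm.

21.8 mm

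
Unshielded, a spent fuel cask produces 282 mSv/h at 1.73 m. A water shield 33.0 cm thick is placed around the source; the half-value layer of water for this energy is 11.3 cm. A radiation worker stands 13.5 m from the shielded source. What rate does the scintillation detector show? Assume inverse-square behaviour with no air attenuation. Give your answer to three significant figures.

0.612 mSv/h

Distance alone: (1.73/13.5)² = 0.01642, so 282 × 0.01642 = 4.630 mSv/h.
Shield: 33.0/11.3 = 2.920 half-value layers → attenuation 2^(−2.920) = 0.1321.
Combined: 4.630 × 0.1321 = 0.6116 mSv/h.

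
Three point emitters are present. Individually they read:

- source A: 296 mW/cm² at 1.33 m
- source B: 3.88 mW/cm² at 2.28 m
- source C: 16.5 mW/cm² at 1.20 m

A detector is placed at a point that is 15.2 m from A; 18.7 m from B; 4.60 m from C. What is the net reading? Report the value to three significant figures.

3.45 mW/cm²

Each source contributes Iᵢ·(dᵢ/rᵢ)²; contributions add.
A: 296 × (1.33/15.2)² = 2.266 mW/cm²
B: 3.88 × (2.28/18.7)² = 0.05768 mW/cm²
C: 16.5 × (1.20/4.60)² = 1.123 mW/cm²
Total = 2.266 + 0.05768 + 1.123 = 3.447 mW/cm².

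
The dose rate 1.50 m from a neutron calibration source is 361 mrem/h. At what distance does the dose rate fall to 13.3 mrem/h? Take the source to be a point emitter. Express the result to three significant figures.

Using I₁d₁² = I₂d₂², d₂ = d₁·√(I₁/I₂).
I₁/I₂ = 361/13.3 = 27.14, so d₂ = 1.50 × √27.14 = 7.814 m.

7.81 m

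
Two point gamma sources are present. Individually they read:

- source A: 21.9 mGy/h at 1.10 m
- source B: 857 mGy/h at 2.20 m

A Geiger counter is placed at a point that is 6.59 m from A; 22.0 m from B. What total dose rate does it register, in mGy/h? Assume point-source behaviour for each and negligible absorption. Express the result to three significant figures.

9.18 mGy/h

Each source contributes Iᵢ·(dᵢ/rᵢ)²; contributions add.
A: 21.9 × (1.10/6.59)² = 0.6102 mGy/h
B: 857 × (2.20/22.0)² = 8.570 mGy/h
Total = 0.6102 + 8.570 = 9.180 mGy/h.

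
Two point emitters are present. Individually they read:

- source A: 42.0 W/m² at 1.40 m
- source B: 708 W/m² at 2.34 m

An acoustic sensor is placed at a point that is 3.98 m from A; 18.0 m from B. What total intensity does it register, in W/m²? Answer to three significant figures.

By superposition, sum each source's inverse-square contribution:
A: 42.0 × (1.40/3.98)² = 5.197 W/m²
B: 708 × (2.34/18.0)² = 11.97 W/m²
Total = 5.197 + 11.97 = 17.17 W/m².

17.2 W/m²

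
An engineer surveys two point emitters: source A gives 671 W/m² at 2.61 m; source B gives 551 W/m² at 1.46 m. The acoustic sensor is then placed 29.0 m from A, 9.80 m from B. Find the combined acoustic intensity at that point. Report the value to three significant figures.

Each source contributes Iᵢ·(dᵢ/rᵢ)²; contributions add.
A: 671 × (2.61/29.0)² = 5.435 W/m²
B: 551 × (1.46/9.80)² = 12.23 W/m²
Total = 5.435 + 12.23 = 17.66 W/m².

17.7 W/m²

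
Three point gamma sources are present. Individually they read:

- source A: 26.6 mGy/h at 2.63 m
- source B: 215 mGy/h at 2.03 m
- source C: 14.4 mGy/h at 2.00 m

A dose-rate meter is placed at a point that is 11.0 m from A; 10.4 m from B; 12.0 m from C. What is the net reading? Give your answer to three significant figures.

10.1 mGy/h

Each source contributes Iᵢ·(dᵢ/rᵢ)²; contributions add.
A: 26.6 × (2.63/11.0)² = 1.521 mGy/h
B: 215 × (2.03/10.4)² = 8.192 mGy/h
C: 14.4 × (2.00/12.0)² = 0.4000 mGy/h
Total = 1.521 + 8.192 + 0.4000 = 10.11 mGy/h.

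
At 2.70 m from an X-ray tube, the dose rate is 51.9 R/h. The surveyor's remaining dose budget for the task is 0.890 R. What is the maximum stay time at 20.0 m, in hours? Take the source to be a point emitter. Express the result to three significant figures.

Intensity scales as (d₁/d₂)², so rate at 20.0 m:
51.9 × (2.70/20.0)² = 51.9 × 0.01823 = 0.9461 R/h.
Stay time = 0.890 R ÷ 0.9461 R/h = 0.9407 h.

0.941 h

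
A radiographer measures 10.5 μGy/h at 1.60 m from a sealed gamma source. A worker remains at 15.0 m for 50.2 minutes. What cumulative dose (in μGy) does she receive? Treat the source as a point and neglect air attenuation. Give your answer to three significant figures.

Since intensity falls as 1/r², rate at 15.0 m:
10.5 × (1.60/15.0)² = 10.5 × 0.01138 = 0.1195 μGy/h.
Dose = rate × time = 0.1195 μGy/h × 0.8367 h = 0.09999 μGy.

0.100 μGy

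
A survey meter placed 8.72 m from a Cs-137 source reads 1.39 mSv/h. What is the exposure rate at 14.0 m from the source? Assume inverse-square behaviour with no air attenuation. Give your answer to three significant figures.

0.539 mSv/h

Intensity scales as (d₁/d₂)², so scaling from 8.72 m to 14.0 m:
1.39 × (8.72/14.0)² = 1.39 × 0.3880 = 0.5393 mSv/h.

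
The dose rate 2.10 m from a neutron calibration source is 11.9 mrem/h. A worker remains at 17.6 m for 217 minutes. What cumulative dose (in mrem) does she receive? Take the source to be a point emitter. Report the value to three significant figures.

Intensity scales as (d₁/d₂)², so rate at 17.6 m:
(2.10/17.6)² = 0.01424, so 11.9 × 0.01424 = 0.1695 mrem/h.
Dose = rate × time = 0.1695 mrem/h × 3.617 h = 0.6131 mrem.

0.613 mrem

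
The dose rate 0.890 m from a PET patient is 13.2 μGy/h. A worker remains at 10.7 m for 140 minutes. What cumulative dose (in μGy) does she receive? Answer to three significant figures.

0.213 μGy

Since intensity falls as 1/r², rate at 10.7 m:
(0.890/10.7)² = 0.006919, so 13.2 × 0.006919 = 0.09133 μGy/h.
Dose = rate × time = 0.09133 μGy/h × 2.333 h = 0.2131 μGy.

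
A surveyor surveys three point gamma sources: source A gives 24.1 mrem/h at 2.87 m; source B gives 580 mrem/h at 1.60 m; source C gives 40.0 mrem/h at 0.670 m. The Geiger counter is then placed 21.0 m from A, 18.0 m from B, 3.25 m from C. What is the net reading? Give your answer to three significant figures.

6.73 mrem/h

By superposition, sum each source's inverse-square contribution:
A: 24.1 × (2.87/21.0)² = 0.4501 mrem/h
B: 580 × (1.60/18.0)² = 4.583 mrem/h
C: 40.0 × (0.670/3.25)² = 1.700 mrem/h
Total = 0.4501 + 4.583 + 1.700 = 6.733 mrem/h.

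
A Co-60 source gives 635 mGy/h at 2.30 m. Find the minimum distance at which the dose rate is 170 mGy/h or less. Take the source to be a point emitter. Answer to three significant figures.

4.45 m

Intensity scales as (d₁/d₂)², so d₂ = d₁·√(I₁/I₂).
I₁/I₂ = 635/170 = 3.735, so d₂ = 2.30 × √3.735 = 4.445 m.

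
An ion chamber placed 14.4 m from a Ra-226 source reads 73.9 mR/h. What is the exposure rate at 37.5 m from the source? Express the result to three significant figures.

10.9 mR/h

Applying the 1/r² law, scaling from 14.4 m to 37.5 m:
73.9 × (14.4/37.5)² = 73.9 × 0.1475 = 10.90 mR/h.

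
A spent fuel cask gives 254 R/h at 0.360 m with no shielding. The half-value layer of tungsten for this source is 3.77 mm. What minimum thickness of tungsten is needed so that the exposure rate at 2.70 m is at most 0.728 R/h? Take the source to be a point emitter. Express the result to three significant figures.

At 2.70 m, distance alone gives 254 × (0.360/2.70)² = 254 × 0.01778 = 4.516 R/h.
Further attenuation needed: 4.516/0.728 = 6.203.
n = log₂(6.203) = 2.633 half-value layers.
Thickness = 2.633 × 3.77 mm = 9.926 mm.

9.93 mm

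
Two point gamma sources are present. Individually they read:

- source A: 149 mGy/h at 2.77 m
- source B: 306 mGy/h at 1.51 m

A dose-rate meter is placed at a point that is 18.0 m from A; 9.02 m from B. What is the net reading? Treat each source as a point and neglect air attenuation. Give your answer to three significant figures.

Each source contributes Iᵢ·(dᵢ/rᵢ)²; contributions add.
A: 149 × (2.77/18.0)² = 3.529 mGy/h
B: 306 × (1.51/9.02)² = 8.576 mGy/h
Total = 3.529 + 8.576 = 12.11 mGy/h.

12.1 mGy/h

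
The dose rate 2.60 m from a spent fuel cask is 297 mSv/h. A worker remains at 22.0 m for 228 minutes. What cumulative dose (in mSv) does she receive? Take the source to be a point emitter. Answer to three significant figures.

15.8 mSv

Applying the 1/r² law, rate at 22.0 m:
(2.60/22.0)² = 0.01397, so 297 × 0.01397 = 4.149 mSv/h.
Dose = rate × time = 4.149 mSv/h × 3.800 h = 15.77 mSv.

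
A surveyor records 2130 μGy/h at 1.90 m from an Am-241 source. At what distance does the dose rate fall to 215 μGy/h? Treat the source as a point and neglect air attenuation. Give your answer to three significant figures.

5.98 m

Intensity scales as (d₁/d₂)², so d₂ = d₁·√(I₁/I₂).
I₁/I₂ = 2130/215 = 9.907, so d₂ = 1.90 × √9.907 = 5.980 m.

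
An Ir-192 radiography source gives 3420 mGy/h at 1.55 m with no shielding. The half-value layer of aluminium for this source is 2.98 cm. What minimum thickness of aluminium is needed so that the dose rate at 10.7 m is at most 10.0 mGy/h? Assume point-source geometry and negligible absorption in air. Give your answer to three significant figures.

At 10.7 m, distance alone gives (1.55/10.7)² = 0.02098, so 3420 × 0.02098 = 71.75 mGy/h.
Further attenuation needed: 71.75/10.0 = 7.175.
n = log₂(7.175) = 2.843 half-value layers.
Thickness = 2.843 × 2.98 cm = 8.472 cm.

8.47 cm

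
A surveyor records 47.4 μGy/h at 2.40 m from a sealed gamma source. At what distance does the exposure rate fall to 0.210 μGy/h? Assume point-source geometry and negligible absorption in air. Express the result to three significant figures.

36.1 m

Since intensity falls as 1/r², d₂ = d₁·√(I₁/I₂).
I₁/I₂ = 47.4/0.210 = 225.7, so d₂ = 2.40 × √225.7 = 36.06 m.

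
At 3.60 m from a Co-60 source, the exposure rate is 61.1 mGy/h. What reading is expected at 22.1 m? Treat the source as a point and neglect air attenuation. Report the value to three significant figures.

Applying the 1/r² law, the rate at 22.1 m is
(3.60/22.1)² = 0.02654, so 61.1 × 0.02654 = 1.622 mGy/h.

1.62 mGy/h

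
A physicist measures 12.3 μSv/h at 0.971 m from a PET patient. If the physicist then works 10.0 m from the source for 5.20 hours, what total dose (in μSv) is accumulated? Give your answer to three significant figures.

0.603 μSv

By the inverse-square law, rate at 10.0 m:
(0.971/10.0)² = 0.009428, so 12.3 × 0.009428 = 0.1160 μSv/h.
Dose = rate × time = 0.1160 μSv/h × 5.200 h = 0.6032 μSv.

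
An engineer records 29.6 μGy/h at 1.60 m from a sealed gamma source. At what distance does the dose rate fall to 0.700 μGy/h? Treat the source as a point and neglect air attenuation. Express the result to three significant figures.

Intensity scales as (d₁/d₂)², so d₂ = d₁·√(I₁/I₂).
I₁/I₂ = 29.6/0.700 = 42.29, so d₂ = 1.60 × √42.29 = 10.40 m.

10.4 m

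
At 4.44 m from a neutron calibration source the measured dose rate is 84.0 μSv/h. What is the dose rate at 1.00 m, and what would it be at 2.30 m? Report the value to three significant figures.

By the inverse-square law,
At 1.00 m: 84.0 × (4.44/1.00)² = 84.0 × 19.71 = 1656 μSv/h
At 2.30 m: (1.00/2.30)² = 0.1890, so 1656 × 0.1890 = 313.0 μSv/h.

1660 μSv/h; 313 μSv/h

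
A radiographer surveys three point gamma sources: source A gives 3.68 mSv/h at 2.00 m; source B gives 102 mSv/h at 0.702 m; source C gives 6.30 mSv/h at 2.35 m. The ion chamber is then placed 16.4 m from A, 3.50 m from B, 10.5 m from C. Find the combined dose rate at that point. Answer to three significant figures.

4.47 mSv/h

Each source contributes Iᵢ·(dᵢ/rᵢ)²; contributions add.
A: 3.68 × (2.00/16.4)² = 0.05473 mSv/h
B: 102 × (0.702/3.50)² = 4.103 mSv/h
C: 6.30 × (2.35/10.5)² = 0.3156 mSv/h
Total = 0.05473 + 4.103 + 0.3156 = 4.473 mSv/h.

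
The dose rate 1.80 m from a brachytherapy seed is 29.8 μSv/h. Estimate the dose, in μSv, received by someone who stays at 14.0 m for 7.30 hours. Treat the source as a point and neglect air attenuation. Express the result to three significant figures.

3.60 μSv

Since intensity falls as 1/r², rate at 14.0 m:
(1.80/14.0)² = 0.01653, so 29.8 × 0.01653 = 0.4926 μSv/h.
Dose = rate × time = 0.4926 μSv/h × 7.300 h = 3.596 μSv.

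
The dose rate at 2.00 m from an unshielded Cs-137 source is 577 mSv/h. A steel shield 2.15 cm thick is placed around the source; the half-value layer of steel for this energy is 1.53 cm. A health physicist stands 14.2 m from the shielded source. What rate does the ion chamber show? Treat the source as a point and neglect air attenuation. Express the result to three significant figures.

Distance alone: (2.00/14.2)² = 0.01984, so 577 × 0.01984 = 11.45 mSv/h.
Shield: 2.15/1.53 = 1.405 half-value layers → attenuation 2^(−1.405) = 0.3776.
Combined: 11.45 × 0.3776 = 4.324 mSv/h.

4.32 mSv/h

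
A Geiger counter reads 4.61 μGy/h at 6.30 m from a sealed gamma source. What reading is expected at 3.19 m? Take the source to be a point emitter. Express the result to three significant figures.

18.0 μGy/h

By the inverse-square law, the rate at 3.19 m is
(6.30/3.19)² = 3.900, so 4.61 × 3.900 = 17.98 μGy/h.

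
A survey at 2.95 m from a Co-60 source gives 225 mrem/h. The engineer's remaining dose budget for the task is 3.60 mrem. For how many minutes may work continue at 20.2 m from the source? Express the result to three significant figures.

45.0 min

Using I₁d₁² = I₂d₂², rate at 20.2 m:
225 × (2.95/20.2)² = 225 × 0.02133 = 4.799 mrem/h.
Stay time = 3.60 mrem ÷ 4.799 mrem/h = 0.7502 h = 45.01 min.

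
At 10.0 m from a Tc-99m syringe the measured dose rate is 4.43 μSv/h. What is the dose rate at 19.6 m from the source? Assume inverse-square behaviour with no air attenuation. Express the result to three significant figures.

Since intensity falls as 1/r², scaling from 10.0 m to 19.6 m:
(10.0/19.6)² = 0.2603, so 4.43 × 0.2603 = 1.153 μSv/h.

1.15 μSv/h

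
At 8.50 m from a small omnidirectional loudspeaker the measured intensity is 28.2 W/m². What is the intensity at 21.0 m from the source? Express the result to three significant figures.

Since intensity falls as 1/r², scaling from 8.50 m to 21.0 m:
28.2 × (8.50/21.0)² = 28.2 × 0.1638 = 4.619 W/m².

4.62 W/m²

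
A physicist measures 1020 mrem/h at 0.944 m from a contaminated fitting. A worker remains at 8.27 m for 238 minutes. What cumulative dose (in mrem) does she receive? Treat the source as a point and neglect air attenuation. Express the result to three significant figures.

Using I₁d₁² = I₂d₂², rate at 8.27 m:
1020 × (0.944/8.27)² = 1020 × 0.01303 = 13.29 mrem/h.
Dose = rate × time = 13.29 mrem/h × 3.967 h = 52.72 mrem.

52.7 mrem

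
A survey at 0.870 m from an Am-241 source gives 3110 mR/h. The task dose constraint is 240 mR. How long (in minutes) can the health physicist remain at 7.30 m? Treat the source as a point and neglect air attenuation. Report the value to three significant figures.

326 min

Using I₁d₁² = I₂d₂², rate at 7.30 m:
(0.870/7.30)² = 0.01420, so 3110 × 0.01420 = 44.16 mR/h.
Stay time = 240 mR ÷ 44.16 mR/h = 5.435 h = 326.1 min.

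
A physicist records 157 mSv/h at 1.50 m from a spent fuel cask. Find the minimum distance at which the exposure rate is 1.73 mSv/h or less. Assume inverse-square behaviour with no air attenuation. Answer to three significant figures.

By the inverse-square law, d₂ = d₁·√(I₁/I₂).
I₁/I₂ = 157/1.73 = 90.75, so d₂ = 1.50 × √90.75 = 14.29 m.

14.3 m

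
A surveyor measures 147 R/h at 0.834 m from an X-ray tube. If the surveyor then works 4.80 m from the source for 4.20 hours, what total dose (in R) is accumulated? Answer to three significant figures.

Using I₁d₁² = I₂d₂², rate at 4.80 m:
147 × (0.834/4.80)² = 147 × 0.03019 = 4.438 R/h.
Dose = rate × time = 4.438 R/h × 4.200 h = 18.64 R.

18.6 R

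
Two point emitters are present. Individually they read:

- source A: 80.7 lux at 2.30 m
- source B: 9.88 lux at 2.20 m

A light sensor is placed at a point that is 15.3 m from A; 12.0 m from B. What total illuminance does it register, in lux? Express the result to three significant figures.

By superposition, sum each source's inverse-square contribution:
A: 80.7 × (2.30/15.3)² = 1.824 lux
B: 9.88 × (2.20/12.0)² = 0.3321 lux
Total = 1.824 + 0.3321 = 2.156 lux.

2.16 lux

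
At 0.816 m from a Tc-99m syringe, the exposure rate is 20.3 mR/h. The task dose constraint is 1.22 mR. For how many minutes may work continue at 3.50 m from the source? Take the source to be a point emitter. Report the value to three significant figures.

66.3 min

Using I₁d₁² = I₂d₂², rate at 3.50 m:
20.3 × (0.816/3.50)² = 20.3 × 0.05436 = 1.104 mR/h.
Stay time = 1.22 mR ÷ 1.104 mR/h = 1.105 h = 66.30 min.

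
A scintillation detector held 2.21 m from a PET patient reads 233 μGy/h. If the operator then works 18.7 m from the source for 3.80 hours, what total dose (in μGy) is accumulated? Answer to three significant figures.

Since intensity falls as 1/r², rate at 18.7 m:
(2.21/18.7)² = 0.01397, so 233 × 0.01397 = 3.255 μGy/h.
Dose = rate × time = 3.255 μGy/h × 3.800 h = 12.37 μGy.

12.4 μGy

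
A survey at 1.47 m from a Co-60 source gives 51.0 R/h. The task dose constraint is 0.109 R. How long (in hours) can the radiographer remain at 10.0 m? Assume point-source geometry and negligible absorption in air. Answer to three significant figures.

0.0989 h

By the inverse-square law, rate at 10.0 m:
(1.47/10.0)² = 0.02161, so 51.0 × 0.02161 = 1.102 R/h.
Stay time = 0.109 R ÷ 1.102 R/h = 0.09891 h.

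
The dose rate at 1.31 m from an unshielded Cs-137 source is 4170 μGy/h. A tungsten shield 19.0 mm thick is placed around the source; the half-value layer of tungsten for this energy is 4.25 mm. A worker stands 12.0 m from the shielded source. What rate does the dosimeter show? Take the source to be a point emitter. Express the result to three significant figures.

2.24 μGy/h

Distance alone: (1.31/12.0)² = 0.01192, so 4170 × 0.01192 = 49.71 μGy/h.
Shield: 19.0/4.25 = 4.471 half-value layers → attenuation 2^(−4.471) = 0.04509.
Combined: 49.71 × 0.04509 = 2.241 μGy/h.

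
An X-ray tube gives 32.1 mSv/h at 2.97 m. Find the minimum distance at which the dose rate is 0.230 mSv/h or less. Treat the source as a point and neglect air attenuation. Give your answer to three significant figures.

35.1 m

Applying the 1/r² law, d₂ = d₁·√(I₁/I₂).
I₁/I₂ = 32.1/0.230 = 139.6, so d₂ = 2.97 × √139.6 = 35.09 m.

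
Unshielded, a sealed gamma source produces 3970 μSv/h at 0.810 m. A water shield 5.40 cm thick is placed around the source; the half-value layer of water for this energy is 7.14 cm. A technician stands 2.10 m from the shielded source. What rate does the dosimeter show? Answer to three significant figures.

Distance alone: (0.810/2.10)² = 0.1488, so 3970 × 0.1488 = 590.7 μSv/h.
Shield: 5.40/7.14 = 0.7563 half-value layers → attenuation 2^(−0.7563) = 0.5920.
Combined: 590.7 × 0.5920 = 349.7 μSv/h.

350 μSv/h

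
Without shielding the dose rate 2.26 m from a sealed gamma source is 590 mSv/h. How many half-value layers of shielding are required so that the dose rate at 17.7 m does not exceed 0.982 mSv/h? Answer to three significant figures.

At 17.7 m, distance alone gives (2.26/17.7)² = 0.01630, so 590 × 0.01630 = 9.617 mSv/h.
Further attenuation needed: 9.617/0.982 = 9.793.
n = log₂(9.793) = 3.292 half-value layers.

3.29 half-value layers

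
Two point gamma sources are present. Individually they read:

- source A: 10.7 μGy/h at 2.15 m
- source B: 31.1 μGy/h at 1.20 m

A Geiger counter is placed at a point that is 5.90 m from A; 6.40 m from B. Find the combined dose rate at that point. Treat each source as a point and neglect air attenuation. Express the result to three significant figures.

By superposition, sum each source's inverse-square contribution:
A: 10.7 × (2.15/5.90)² = 1.421 μGy/h
B: 31.1 × (1.20/6.40)² = 1.093 μGy/h
Total = 1.421 + 1.093 = 2.514 μGy/h.

2.51 μGy/h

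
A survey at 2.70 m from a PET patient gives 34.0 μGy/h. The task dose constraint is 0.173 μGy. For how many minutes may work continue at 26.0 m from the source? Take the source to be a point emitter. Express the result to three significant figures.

Using I₁d₁² = I₂d₂², rate at 26.0 m:
34.0 × (2.70/26.0)² = 34.0 × 0.01078 = 0.3665 μGy/h.
Stay time = 0.173 μGy ÷ 0.3665 μGy/h = 0.4720 h = 28.32 min.

28.3 min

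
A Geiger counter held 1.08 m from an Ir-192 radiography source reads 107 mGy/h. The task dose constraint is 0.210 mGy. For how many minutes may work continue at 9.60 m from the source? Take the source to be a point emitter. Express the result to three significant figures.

9.30 min

By the inverse-square law, rate at 9.60 m:
107 × (1.08/9.60)² = 107 × 0.01266 = 1.355 mGy/h.
Stay time = 0.210 mGy ÷ 1.355 mGy/h = 0.1550 h = 9.300 min.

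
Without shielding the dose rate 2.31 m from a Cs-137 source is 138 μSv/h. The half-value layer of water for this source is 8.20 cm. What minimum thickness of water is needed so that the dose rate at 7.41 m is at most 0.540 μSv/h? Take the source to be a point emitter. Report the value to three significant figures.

At 7.41 m, distance alone gives (2.31/7.41)² = 0.09718, so 138 × 0.09718 = 13.41 μSv/h.
Further attenuation needed: 13.41/0.540 = 24.83.
n = log₂(24.83) = 4.634 half-value layers.
Thickness = 4.634 × 8.20 cm = 38.00 cm.

38.0 cm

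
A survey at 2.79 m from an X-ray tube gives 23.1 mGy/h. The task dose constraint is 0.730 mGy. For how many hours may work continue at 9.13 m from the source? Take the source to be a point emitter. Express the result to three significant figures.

0.338 h

By the inverse-square law, rate at 9.13 m:
23.1 × (2.79/9.13)² = 23.1 × 0.09338 = 2.157 mGy/h.
Stay time = 0.730 mGy ÷ 2.157 mGy/h = 0.3384 h.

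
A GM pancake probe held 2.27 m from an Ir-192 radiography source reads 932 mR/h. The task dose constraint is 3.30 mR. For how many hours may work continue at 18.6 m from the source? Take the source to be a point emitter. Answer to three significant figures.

Using I₁d₁² = I₂d₂², rate at 18.6 m:
(2.27/18.6)² = 0.01489, so 932 × 0.01489 = 13.88 mR/h.
Stay time = 3.30 mR ÷ 13.88 mR/h = 0.2378 h.

0.238 h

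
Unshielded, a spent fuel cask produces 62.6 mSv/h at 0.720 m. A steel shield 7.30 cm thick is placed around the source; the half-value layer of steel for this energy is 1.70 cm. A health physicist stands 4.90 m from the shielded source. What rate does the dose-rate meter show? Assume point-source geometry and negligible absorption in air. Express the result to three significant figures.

0.0689 mSv/h

Distance alone: (0.720/4.90)² = 0.02159, so 62.6 × 0.02159 = 1.352 mSv/h.
Shield: 7.30/1.70 = 4.294 half-value layers → attenuation 2^(−4.294) = 0.05098.
Combined: 1.352 × 0.05098 = 0.06892 mSv/h.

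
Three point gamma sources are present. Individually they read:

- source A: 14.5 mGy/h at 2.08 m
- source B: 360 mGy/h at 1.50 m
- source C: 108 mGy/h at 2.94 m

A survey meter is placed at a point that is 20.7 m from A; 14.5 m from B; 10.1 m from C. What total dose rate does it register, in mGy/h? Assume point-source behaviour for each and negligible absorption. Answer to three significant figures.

By superposition, sum each source's inverse-square contribution:
A: 14.5 × (2.08/20.7)² = 0.1464 mGy/h
B: 360 × (1.50/14.5)² = 3.853 mGy/h
C: 108 × (2.94/10.1)² = 9.151 mGy/h
Total = 0.1464 + 3.853 + 9.151 = 13.15 mGy/h.

13.2 mGy/h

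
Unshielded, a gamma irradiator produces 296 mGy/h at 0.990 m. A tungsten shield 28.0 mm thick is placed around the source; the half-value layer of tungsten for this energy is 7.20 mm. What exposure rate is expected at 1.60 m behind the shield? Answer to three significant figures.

Distance alone: (0.990/1.60)² = 0.3829, so 296 × 0.3829 = 113.3 mGy/h.
Shield: 28.0/7.20 = 3.889 half-value layers → attenuation 2^(−3.889) = 0.06750.
Combined: 113.3 × 0.06750 = 7.648 mGy/h.

7.65 mGy/h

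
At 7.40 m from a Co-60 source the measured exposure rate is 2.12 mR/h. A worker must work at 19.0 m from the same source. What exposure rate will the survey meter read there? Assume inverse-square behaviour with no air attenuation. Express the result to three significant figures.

0.322 mR/h

Intensity scales as (d₁/d₂)², so scaling from 7.40 m to 19.0 m:
2.12 × (7.40/19.0)² = 2.12 × 0.1517 = 0.3216 mR/h.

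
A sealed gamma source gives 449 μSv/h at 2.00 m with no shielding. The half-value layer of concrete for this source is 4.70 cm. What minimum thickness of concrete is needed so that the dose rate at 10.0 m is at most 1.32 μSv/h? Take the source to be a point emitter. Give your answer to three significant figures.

17.7 cm

At 10.0 m, distance alone gives 449 × (2.00/10.0)² = 449 × 0.04000 = 17.96 μSv/h.
Further attenuation needed: 17.96/1.32 = 13.61.
n = log₂(13.61) = 3.767 half-value layers.
Thickness = 3.767 × 4.70 cm = 17.70 cm.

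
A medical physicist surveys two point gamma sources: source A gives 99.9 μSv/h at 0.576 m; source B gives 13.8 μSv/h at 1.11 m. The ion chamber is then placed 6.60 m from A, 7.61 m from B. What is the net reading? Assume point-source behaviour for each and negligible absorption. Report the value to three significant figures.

1.05 μSv/h

Each source contributes Iᵢ·(dᵢ/rᵢ)²; contributions add.
A: 99.9 × (0.576/6.60)² = 0.7609 μSv/h
B: 13.8 × (1.11/7.61)² = 0.2936 μSv/h
Total = 0.7609 + 0.2936 = 1.054 μSv/h.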